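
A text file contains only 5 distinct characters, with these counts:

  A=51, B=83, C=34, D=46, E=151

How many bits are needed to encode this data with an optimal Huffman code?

790

Build the Huffman tree bottom-up:
combine C(34), D(46) → 80
combine A(51), 80 → 131
combine B(83), 131 → 214
combine E(151), 214 → 365
Total encoded bits = sum of merged weights = 80 + 131 + 214 + 365 = 790.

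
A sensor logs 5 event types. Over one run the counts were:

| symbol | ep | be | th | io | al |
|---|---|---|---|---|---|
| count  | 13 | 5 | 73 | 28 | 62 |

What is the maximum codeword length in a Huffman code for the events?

Merge the two lowest-weight nodes at each step:
merge be(5) and ep(13): 18
merge 18 and io(28): 46
merge 46 and al(62): 108
merge th(73) and 108: 181
Maximum depth reached is 4.

4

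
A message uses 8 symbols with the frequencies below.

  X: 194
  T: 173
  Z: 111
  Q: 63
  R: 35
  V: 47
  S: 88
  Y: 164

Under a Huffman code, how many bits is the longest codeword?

Merge the two lowest-weight nodes at each step:
merge R(35) and V(47): 82
merge Q(63) and 82: 145
merge S(88) and Z(111): 199
merge 145 and Y(164): 309
merge T(173) and X(194): 367
merge 199 and 309: 508
merge 367 and 508: 875
The first pair merged (R, V) ends up deepest, at depth 5.

5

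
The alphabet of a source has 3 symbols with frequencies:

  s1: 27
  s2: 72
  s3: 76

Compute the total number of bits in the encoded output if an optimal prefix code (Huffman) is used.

274

Greedily combine the two least-frequent nodes:
combine s1(27), s2(72) → 99
combine s3(76), 99 → 175
Total encoded bits = sum of merged weights = 99 + 175 = 274.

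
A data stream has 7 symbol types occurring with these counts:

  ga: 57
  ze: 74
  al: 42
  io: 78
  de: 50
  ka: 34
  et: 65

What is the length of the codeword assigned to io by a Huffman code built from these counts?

Repeatedly merge the two smallest:
merge ka(34) and al(42): 76
merge de(50) and ga(57): 107
merge et(65) and ze(74): 139
merge 76 and io(78): 154
merge 107 and 139: 246
merge 154 and 246: 400
The subtree containing io is merged 2 times, so code length = 2.

2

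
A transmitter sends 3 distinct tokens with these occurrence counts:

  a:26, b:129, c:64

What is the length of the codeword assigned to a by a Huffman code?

Huffman merges, smallest pair first:
a(26) + c(64) → 90
90 + b(129) → 219
The subtree containing a is merged 2 times, so code length = 2.

2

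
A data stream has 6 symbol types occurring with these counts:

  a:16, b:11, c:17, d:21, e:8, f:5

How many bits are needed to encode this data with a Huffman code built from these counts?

Build the Huffman tree bottom-up:
merge f(5) and e(8): 13
merge b(11) and 13: 24
merge a(16) and c(17): 33
merge d(21) and 24: 45
merge 33 and 45: 78
Total encoded bits = sum of merged weights = 13 + 24 + 33 + 45 + 78 = 193.

193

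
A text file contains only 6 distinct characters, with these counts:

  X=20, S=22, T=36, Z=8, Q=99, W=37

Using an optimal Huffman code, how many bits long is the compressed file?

Build the Huffman tree bottom-up:
merge Z(8) and X(20): 28
merge S(22) and 28: 50
merge T(36) and W(37): 73
merge 50 and 73: 123
merge Q(99) and 123: 222
The encoded length is the sum of every internal node's weight: 28 + 50 + 73 + 123 + 222 = 496 bits.

496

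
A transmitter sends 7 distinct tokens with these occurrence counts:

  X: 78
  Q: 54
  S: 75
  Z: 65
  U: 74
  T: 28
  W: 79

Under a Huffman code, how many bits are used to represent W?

Huffman merges, smallest pair first:
T(28) + Q(54) → 82
Z(65) + U(74) → 139
S(75) + X(78) → 153
W(79) + 82 → 161
139 + 153 → 292
161 + 292 → 453
The subtree containing W is merged 2 times, so code length = 2.

2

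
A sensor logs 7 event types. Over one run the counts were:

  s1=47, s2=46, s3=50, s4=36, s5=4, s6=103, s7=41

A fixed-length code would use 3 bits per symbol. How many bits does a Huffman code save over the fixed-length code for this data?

Fixed-length: 3 bits × 327 symbols = 981 bits.
Huffman merges:
s5(4) + s4(36) → 40
40 + s7(41) → 81
s2(46) + s1(47) → 93
s3(50) + 81 → 131
93 + s6(103) → 196
131 + 196 → 327
Huffman total = 40 + 81 + 93 + 131 + 196 + 327 = 868 bits.
Saving = 981 − 868 = 113 bits.

113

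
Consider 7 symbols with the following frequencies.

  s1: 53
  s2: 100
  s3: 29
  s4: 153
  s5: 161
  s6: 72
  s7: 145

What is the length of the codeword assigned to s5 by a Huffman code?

Repeatedly merge the two smallest:
combine s3(29), s1(53) → 82
combine s6(72), 82 → 154
combine s2(100), s7(145) → 245
combine s4(153), 154 → 307
combine s5(161), 245 → 406
combine 307, 406 → 713
s5 sits 2 levels below the root, so its codeword is 2 bits.

2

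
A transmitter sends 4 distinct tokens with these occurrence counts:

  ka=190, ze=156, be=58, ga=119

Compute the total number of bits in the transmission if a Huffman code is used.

1033

Build the Huffman tree bottom-up:
merge be(58) and ga(119): 177
merge ze(156) and 177: 333
merge ka(190) and 333: 523
Each symbol's bit-cost is frequency × depth; summing gives 1033 bits (equivalently 177 + 333 + 523).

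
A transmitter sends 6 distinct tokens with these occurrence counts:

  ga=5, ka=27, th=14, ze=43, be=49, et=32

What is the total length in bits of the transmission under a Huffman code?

Build the Huffman tree bottom-up:
combine ga(5), th(14) → 19
combine 19, ka(27) → 46
combine et(32), ze(43) → 75
combine 46, be(49) → 95
combine 75, 95 → 170
Total encoded bits = sum of merged weights = 19 + 46 + 75 + 95 + 170 = 405.

405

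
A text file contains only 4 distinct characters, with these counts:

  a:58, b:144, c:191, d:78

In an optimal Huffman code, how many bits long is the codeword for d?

Build the tree from the bottom:
combine a(58), d(78) → 136
combine 136, b(144) → 280
combine c(191), 280 → 471
The subtree containing d is merged 3 times, so code length = 3.

3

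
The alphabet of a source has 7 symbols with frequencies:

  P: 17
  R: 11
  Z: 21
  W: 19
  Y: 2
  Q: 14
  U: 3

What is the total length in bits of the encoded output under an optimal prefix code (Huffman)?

Build the Huffman tree bottom-up:
combine Y(2), U(3) → 5
combine 5, R(11) → 16
combine Q(14), 16 → 30
combine P(17), W(19) → 36
combine Z(21), 30 → 51
combine 36, 51 → 87
Total encoded bits = sum of merged weights = 5 + 16 + 30 + 36 + 51 + 87 = 225.

225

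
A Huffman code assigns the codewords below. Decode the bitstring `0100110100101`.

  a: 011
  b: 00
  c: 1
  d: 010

daddc

Read left to right; each codeword is recognised as soon as it completes (prefix code):
  010→d | 011→a | 010→d | 010→d | 1→c
Decoded message: daddc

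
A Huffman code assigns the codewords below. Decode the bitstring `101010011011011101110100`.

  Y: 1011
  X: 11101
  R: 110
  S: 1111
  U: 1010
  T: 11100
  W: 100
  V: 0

Read left to right; each codeword is recognised as soon as it completes (prefix code):
  1010→U | 100→W | 110→R | 110→R | 11101→X | 110→R | 100→W
Decoded message: UWRRXRW

UWRRXRW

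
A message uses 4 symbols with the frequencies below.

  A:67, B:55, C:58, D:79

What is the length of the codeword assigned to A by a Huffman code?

Huffman merges, smallest pair first:
B(55) + C(58) → 113
A(67) + D(79) → 146
113 + 146 → 259
The subtree containing A is merged 2 times, so code length = 2.

2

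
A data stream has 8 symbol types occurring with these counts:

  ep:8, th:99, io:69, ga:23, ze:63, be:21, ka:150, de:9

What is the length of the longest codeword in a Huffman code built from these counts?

6

Merge the two lowest-weight nodes at each step:
ep(8) + de(9) → 17
17 + be(21) → 38
ga(23) + 38 → 61
61 + ze(63) → 124
io(69) + th(99) → 168
124 + ka(150) → 274
168 + 274 → 442
Maximum depth reached is 6.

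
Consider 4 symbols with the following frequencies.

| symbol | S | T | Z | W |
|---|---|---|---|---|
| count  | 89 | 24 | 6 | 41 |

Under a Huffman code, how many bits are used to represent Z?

Huffman merges, smallest pair first:
Z(6) + T(24) → 30
30 + W(41) → 71
71 + S(89) → 160
The subtree containing Z is merged 3 times, so code length = 3.

3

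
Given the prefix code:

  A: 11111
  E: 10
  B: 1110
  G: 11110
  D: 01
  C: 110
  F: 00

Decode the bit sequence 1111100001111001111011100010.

Read left to right; each codeword is recognised as soon as it completes (prefix code):
  11111→A | 00→F | 00→F | 11110→G | 01→D | 1110→B | 1110→B | 00→F | 10→E
Decoded message: AFFGDBBFE

AFFGDBBFE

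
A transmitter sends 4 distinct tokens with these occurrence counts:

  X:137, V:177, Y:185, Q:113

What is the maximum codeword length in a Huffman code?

2

Merge the two lowest-weight nodes at each step:
merge Q(113) and X(137): 250
merge V(177) and Y(185): 362
merge 250 and 362: 612
The rarest symbols sit at the bottom; the longest codeword is 2 bits.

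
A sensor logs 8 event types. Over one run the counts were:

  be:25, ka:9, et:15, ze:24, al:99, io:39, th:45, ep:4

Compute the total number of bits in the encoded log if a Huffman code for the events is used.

672

Build the Huffman tree bottom-up:
ep(4) + ka(9) → 13
13 + et(15) → 28
ze(24) + be(25) → 49
28 + io(39) → 67
th(45) + 49 → 94
67 + 94 → 161
al(99) + 161 → 260
Total encoded bits = sum of merged weights = 13 + 28 + 49 + 67 + 94 + 161 + 260 = 672.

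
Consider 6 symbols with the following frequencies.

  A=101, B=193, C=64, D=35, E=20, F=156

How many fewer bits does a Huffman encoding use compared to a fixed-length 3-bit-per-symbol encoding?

395

Fixed-length: 3 bits × 569 symbols = 1707 bits.
Huffman merges:
merge E(20) and D(35): 55
merge 55 and C(64): 119
merge A(101) and 119: 220
merge F(156) and B(193): 349
merge 220 and 349: 569
Huffman total = 55 + 119 + 220 + 349 + 569 = 1312 bits.
Saving = 1707 − 1312 = 395 bits.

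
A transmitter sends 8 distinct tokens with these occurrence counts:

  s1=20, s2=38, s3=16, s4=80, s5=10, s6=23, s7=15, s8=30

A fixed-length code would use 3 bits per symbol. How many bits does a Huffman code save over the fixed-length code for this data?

Fixed-length: 3 bits × 232 symbols = 696 bits.
Huffman merges:
s5(10) + s7(15) → 25
s3(16) + s1(20) → 36
s6(23) + 25 → 48
s8(30) + 36 → 66
s2(38) + 48 → 86
66 + s4(80) → 146
86 + 146 → 232
Huffman total = 25 + 36 + 48 + 66 + 86 + 146 + 232 = 639 bits.
Saving = 696 − 639 = 57 bits.

57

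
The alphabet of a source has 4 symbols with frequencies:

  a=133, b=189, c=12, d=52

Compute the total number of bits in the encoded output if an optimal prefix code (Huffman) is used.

Merge the two smallest weights repeatedly:
merge c(12) and d(52): 64
merge 64 and a(133): 197
merge b(189) and 197: 386
Each symbol's bit-cost is frequency × depth; summing gives 647 bits (equivalently 64 + 197 + 386).

647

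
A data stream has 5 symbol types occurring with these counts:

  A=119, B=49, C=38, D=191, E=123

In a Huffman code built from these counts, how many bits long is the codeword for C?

Repeatedly merge the two smallest:
C(38) + B(49) → 87
87 + A(119) → 206
E(123) + D(191) → 314
206 + 314 → 520
C sits 3 levels below the root, so its codeword is 3 bits.

3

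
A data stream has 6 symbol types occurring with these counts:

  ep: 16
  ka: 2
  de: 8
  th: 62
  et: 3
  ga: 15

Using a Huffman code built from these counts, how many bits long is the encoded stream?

Build the Huffman tree bottom-up:
merge ka(2) and et(3): 5
merge 5 and de(8): 13
merge 13 and ga(15): 28
merge ep(16) and 28: 44
merge 44 and th(62): 106
Each symbol's bit-cost is frequency × depth; summing gives 196 bits (equivalently 5 + 13 + 28 + 44 + 106).

196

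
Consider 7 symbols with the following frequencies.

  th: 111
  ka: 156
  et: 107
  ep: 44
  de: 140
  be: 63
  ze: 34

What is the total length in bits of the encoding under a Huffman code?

Build the Huffman tree bottom-up:
combine ze(34), ep(44) → 78
combine be(63), 78 → 141
combine et(107), th(111) → 218
combine de(140), 141 → 281
combine ka(156), 218 → 374
combine 281, 374 → 655
The encoded length is the sum of every internal node's weight: 78 + 141 + 218 + 281 + 374 + 655 = 1747 bits.

1747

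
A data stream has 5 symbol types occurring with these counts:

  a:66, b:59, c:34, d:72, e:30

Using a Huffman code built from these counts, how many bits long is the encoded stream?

Build the Huffman tree bottom-up:
combine e(30), c(34) → 64
combine b(59), 64 → 123
combine a(66), d(72) → 138
combine 123, 138 → 261
The encoded length is the sum of every internal node's weight: 64 + 123 + 138 + 261 = 586 bits.

586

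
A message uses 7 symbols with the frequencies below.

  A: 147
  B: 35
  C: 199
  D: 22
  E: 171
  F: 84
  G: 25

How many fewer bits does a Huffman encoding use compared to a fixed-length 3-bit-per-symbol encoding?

388

Fixed-length: 3 bits × 683 symbols = 2049 bits.
Huffman merges:
D(22) + G(25) → 47
B(35) + 47 → 82
82 + F(84) → 166
A(147) + 166 → 313
E(171) + C(199) → 370
313 + 370 → 683
Huffman total = 47 + 82 + 166 + 313 + 370 + 683 = 1661 bits.
Saving = 2049 − 1661 = 388 bits.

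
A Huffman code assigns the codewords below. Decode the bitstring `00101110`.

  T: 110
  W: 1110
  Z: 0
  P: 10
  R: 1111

ZZPW

Read left to right; each codeword is recognised as soon as it completes (prefix code):
  0→Z | 0→Z | 10→P | 1110→W
Decoded message: ZZPW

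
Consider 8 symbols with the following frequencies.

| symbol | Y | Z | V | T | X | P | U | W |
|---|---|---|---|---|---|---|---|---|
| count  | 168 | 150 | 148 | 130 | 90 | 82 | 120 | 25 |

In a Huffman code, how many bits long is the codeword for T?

3

Huffman merges, smallest pair first:
merge W(25) and P(82): 107
merge X(90) and 107: 197
merge U(120) and T(130): 250
merge V(148) and Z(150): 298
merge Y(168) and 197: 365
merge 250 and 298: 548
merge 365 and 548: 913
T sits 3 levels below the root, so its codeword is 3 bits.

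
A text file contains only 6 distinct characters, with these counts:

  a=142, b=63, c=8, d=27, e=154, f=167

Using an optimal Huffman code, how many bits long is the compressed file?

1255

Build the Huffman tree bottom-up:
combine c(8), d(27) → 35
combine 35, b(63) → 98
combine 98, a(142) → 240
combine e(154), f(167) → 321
combine 240, 321 → 561
Total encoded bits = sum of merged weights = 35 + 98 + 240 + 321 + 561 = 1255.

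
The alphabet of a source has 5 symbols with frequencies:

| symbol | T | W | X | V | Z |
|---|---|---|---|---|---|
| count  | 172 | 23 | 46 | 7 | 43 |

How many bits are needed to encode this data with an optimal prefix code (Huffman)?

513

Merge the two smallest weights repeatedly:
combine V(7), W(23) → 30
combine 30, Z(43) → 73
combine X(46), 73 → 119
combine 119, T(172) → 291
The encoded length is the sum of every internal node's weight: 30 + 73 + 119 + 291 = 513 bits.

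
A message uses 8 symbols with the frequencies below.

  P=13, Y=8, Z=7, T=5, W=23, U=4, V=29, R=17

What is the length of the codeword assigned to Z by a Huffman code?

4

Repeatedly merge the two smallest:
merge U(4) and T(5): 9
merge Z(7) and Y(8): 15
merge 9 and P(13): 22
merge 15 and R(17): 32
merge 22 and W(23): 45
merge V(29) and 32: 61
merge 45 and 61: 106
Z sits 4 levels below the root, so its codeword is 4 bits.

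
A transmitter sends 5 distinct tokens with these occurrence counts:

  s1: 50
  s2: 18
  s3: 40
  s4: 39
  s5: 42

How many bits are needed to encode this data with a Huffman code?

435

Merge the two smallest weights repeatedly:
combine s2(18), s4(39) → 57
combine s3(40), s5(42) → 82
combine s1(50), 57 → 107
combine 82, 107 → 189
Total encoded bits = sum of merged weights = 57 + 82 + 107 + 189 = 435.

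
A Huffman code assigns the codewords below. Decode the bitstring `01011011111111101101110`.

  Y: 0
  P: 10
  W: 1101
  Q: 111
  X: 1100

YPWQQWPQY

Read left to right; each codeword is recognised as soon as it completes (prefix code):
  0→Y | 10→P | 1101→W | 111→Q | 111→Q | 1101→W | 10→P | 111→Q | 0→Y
Decoded message: YPWQQWPQY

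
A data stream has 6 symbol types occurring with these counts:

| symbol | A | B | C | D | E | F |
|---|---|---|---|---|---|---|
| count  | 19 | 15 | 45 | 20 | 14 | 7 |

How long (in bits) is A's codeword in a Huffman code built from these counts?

Repeatedly merge the two smallest:
F(7) + E(14) → 21
B(15) + A(19) → 34
D(20) + 21 → 41
34 + 41 → 75
C(45) + 75 → 120
A's leaf is at depth 3, giving a 3-bit codeword.

3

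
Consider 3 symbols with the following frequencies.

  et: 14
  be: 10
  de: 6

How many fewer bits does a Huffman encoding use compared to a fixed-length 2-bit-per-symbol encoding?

Fixed-length: 2 bits × 30 symbols = 60 bits.
Huffman merges:
combine de(6), be(10) → 16
combine et(14), 16 → 30
Huffman total = 16 + 30 = 46 bits.
Saving = 60 − 46 = 14 bits.

14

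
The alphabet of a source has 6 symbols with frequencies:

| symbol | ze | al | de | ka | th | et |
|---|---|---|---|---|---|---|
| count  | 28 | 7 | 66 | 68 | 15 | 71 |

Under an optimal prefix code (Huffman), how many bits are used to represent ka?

Build the tree from the bottom:
merge al(7) and th(15): 22
merge 22 and ze(28): 50
merge 50 and de(66): 116
merge ka(68) and et(71): 139
merge 116 and 139: 255
ka's leaf is at depth 2, giving a 2-bit codeword.

2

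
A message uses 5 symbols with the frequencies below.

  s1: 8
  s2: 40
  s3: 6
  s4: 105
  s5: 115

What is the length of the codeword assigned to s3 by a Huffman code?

4

Huffman merges, smallest pair first:
merge s3(6) and s1(8): 14
merge 14 and s2(40): 54
merge 54 and s4(105): 159
merge s5(115) and 159: 274
The subtree containing s3 is merged 4 times, so code length = 4.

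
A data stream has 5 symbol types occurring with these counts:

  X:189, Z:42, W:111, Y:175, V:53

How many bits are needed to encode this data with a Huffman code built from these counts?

1235

Build the Huffman tree bottom-up:
merge Z(42) and V(53): 95
merge 95 and W(111): 206
merge Y(175) and X(189): 364
merge 206 and 364: 570
Each symbol's bit-cost is frequency × depth; summing gives 1235 bits (equivalently 95 + 206 + 364 + 570).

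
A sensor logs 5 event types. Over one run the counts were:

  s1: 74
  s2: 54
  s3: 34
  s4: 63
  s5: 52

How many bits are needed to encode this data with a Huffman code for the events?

640

Merge the two smallest weights repeatedly:
combine s3(34), s5(52) → 86
combine s2(54), s4(63) → 117
combine s1(74), 86 → 160
combine 117, 160 → 277
Total encoded bits = sum of merged weights = 86 + 117 + 160 + 277 = 640.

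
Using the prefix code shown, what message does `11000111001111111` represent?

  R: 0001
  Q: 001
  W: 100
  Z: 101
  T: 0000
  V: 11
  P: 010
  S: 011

Read left to right; each codeword is recognised as soon as it completes (prefix code):
  11→V | 0001→R | 11→V | 001→Q | 11→V | 11→V | 11→V
Decoded message: VRVQVVV

VRVQVVV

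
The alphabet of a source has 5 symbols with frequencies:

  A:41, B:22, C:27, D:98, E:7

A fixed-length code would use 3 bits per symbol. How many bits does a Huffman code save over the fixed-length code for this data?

Fixed-length: 3 bits × 195 symbols = 585 bits.
Huffman merges:
combine E(7), B(22) → 29
combine C(27), 29 → 56
combine A(41), 56 → 97
combine 97, D(98) → 195
Huffman total = 29 + 56 + 97 + 195 = 377 bits.
Saving = 585 − 377 = 208 bits.

208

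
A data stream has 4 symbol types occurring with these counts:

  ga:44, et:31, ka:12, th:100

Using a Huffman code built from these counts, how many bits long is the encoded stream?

317

Build the Huffman tree bottom-up:
combine ka(12), et(31) → 43
combine 43, ga(44) → 87
combine 87, th(100) → 187
The encoded length is the sum of every internal node's weight: 43 + 87 + 187 = 317 bits.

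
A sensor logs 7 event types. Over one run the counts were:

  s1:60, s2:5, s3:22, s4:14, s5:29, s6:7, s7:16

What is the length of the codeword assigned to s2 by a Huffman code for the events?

Build the tree from the bottom:
merge s2(5) and s6(7): 12
merge 12 and s4(14): 26
merge s7(16) and s3(22): 38
merge 26 and s5(29): 55
merge 38 and 55: 93
merge s1(60) and 93: 153
The subtree containing s2 is merged 5 times, so code length = 5.

5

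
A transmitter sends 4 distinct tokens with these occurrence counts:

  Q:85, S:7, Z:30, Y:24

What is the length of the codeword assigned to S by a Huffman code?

3

Huffman merges, smallest pair first:
combine S(7), Y(24) → 31
combine Z(30), 31 → 61
combine 61, Q(85) → 146
The subtree containing S is merged 3 times, so code length = 3.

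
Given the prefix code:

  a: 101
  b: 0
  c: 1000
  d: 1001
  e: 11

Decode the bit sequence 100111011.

debe

Read left to right; each codeword is recognised as soon as it completes (prefix code):
  1001→d | 11→e | 0→b | 11→e
Decoded message: debe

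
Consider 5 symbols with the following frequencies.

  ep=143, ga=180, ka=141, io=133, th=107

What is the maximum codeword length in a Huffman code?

Merge the two lowest-weight nodes at each step:
combine th(107), io(133) → 240
combine ka(141), ep(143) → 284
combine ga(180), 240 → 420
combine 284, 420 → 704
Maximum depth reached is 3.

3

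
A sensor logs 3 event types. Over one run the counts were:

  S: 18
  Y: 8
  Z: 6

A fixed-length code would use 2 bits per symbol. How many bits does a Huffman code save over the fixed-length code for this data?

18

Fixed-length: 2 bits × 32 symbols = 64 bits.
Huffman merges:
Z(6) + Y(8) → 14
14 + S(18) → 32
Huffman total = 14 + 32 = 46 bits.
Saving = 64 − 46 = 18 bits.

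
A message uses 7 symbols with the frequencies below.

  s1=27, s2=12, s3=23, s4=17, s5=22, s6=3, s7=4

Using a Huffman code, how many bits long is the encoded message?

278

Greedily combine the two least-frequent nodes:
s6(3) + s7(4) → 7
7 + s2(12) → 19
s4(17) + 19 → 36
s5(22) + s3(23) → 45
s1(27) + 36 → 63
45 + 63 → 108
Total encoded bits = sum of merged weights = 7 + 19 + 36 + 45 + 63 + 108 = 278.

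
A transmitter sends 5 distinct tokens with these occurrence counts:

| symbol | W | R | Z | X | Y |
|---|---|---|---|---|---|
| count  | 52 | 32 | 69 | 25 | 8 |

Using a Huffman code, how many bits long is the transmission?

Merge the two smallest weights repeatedly:
combine Y(8), X(25) → 33
combine R(32), 33 → 65
combine W(52), 65 → 117
combine Z(69), 117 → 186
The encoded length is the sum of every internal node's weight: 33 + 65 + 117 + 186 = 401 bits.

401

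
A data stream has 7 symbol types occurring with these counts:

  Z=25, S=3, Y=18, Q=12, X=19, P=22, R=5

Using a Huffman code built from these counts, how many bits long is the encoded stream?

Greedily combine the two least-frequent nodes:
combine S(3), R(5) → 8
combine 8, Q(12) → 20
combine Y(18), X(19) → 37
combine 20, P(22) → 42
combine Z(25), 37 → 62
combine 42, 62 → 104
The encoded length is the sum of every internal node's weight: 8 + 20 + 37 + 42 + 62 + 104 = 273 bits.

273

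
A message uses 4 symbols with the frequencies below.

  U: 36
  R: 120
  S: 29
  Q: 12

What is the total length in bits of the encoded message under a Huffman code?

Greedily combine the two least-frequent nodes:
merge Q(12) and S(29): 41
merge U(36) and 41: 77
merge 77 and R(120): 197
The encoded length is the sum of every internal node's weight: 41 + 77 + 197 = 315 bits.

315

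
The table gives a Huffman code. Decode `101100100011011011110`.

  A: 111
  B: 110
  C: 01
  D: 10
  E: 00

DBCECDBAD

Read left to right; each codeword is recognised as soon as it completes (prefix code):
  10→D | 110→B | 01→C | 00→E | 01→C | 10→D | 110→B | 111→A | 10→D
Decoded message: DBCECDBAD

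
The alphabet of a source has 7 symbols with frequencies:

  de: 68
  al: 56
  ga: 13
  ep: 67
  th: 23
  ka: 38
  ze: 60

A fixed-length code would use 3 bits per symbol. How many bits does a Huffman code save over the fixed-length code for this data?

Fixed-length: 3 bits × 325 symbols = 975 bits.
Huffman merges:
ga(13) + th(23) → 36
36 + ka(38) → 74
al(56) + ze(60) → 116
ep(67) + de(68) → 135
74 + 116 → 190
135 + 190 → 325
Huffman total = 36 + 74 + 116 + 135 + 190 + 325 = 876 bits.
Saving = 975 − 876 = 99 bits.

99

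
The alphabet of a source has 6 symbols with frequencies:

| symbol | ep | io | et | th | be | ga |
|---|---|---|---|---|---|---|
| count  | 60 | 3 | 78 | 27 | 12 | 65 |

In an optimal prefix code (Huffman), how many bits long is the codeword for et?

2

Build the tree from the bottom:
merge io(3) and be(12): 15
merge 15 and th(27): 42
merge 42 and ep(60): 102
merge ga(65) and et(78): 143
merge 102 and 143: 245
et sits 2 levels below the root, so its codeword is 2 bits.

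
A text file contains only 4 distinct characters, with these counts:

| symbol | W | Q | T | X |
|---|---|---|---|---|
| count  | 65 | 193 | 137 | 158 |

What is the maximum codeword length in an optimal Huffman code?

2

Merge the two lowest-weight nodes at each step:
combine W(65), T(137) → 202
combine X(158), Q(193) → 351
combine 202, 351 → 553
The first pair merged (W, T) ends up deepest, at depth 2.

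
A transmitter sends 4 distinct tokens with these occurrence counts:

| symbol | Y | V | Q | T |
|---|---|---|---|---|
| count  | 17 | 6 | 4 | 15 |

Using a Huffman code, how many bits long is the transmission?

Build the Huffman tree bottom-up:
merge Q(4) and V(6): 10
merge 10 and T(15): 25
merge Y(17) and 25: 42
Each symbol's bit-cost is frequency × depth; summing gives 77 bits (equivalently 10 + 25 + 42).

77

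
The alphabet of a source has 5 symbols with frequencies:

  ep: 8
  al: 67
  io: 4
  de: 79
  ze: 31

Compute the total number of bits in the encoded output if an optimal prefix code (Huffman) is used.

354

Build the Huffman tree bottom-up:
combine io(4), ep(8) → 12
combine 12, ze(31) → 43
combine 43, al(67) → 110
combine de(79), 110 → 189
The encoded length is the sum of every internal node's weight: 12 + 43 + 110 + 189 = 354 bits.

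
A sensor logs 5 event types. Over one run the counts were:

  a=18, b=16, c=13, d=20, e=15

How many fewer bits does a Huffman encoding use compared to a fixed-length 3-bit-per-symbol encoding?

Fixed-length: 3 bits × 82 symbols = 246 bits.
Huffman merges:
combine c(13), e(15) → 28
combine b(16), a(18) → 34
combine d(20), 28 → 48
combine 34, 48 → 82
Huffman total = 28 + 34 + 48 + 82 = 192 bits.
Saving = 246 − 192 = 54 bits.

54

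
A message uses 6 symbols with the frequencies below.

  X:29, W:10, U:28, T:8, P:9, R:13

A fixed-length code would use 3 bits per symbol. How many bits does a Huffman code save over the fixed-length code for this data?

Fixed-length: 3 bits × 97 symbols = 291 bits.
Huffman merges:
combine T(8), P(9) → 17
combine W(10), R(13) → 23
combine 17, 23 → 40
combine U(28), X(29) → 57
combine 40, 57 → 97
Huffman total = 17 + 23 + 40 + 57 + 97 = 234 bits.
Saving = 291 − 234 = 57 bits.

57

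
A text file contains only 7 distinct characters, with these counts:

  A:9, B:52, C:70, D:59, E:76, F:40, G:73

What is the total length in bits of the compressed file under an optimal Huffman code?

1037

Merge the two smallest weights repeatedly:
combine A(9), F(40) → 49
combine 49, B(52) → 101
combine D(59), C(70) → 129
combine G(73), E(76) → 149
combine 101, 129 → 230
combine 149, 230 → 379
The encoded length is the sum of every internal node's weight: 49 + 101 + 129 + 149 + 230 + 379 = 1037 bits.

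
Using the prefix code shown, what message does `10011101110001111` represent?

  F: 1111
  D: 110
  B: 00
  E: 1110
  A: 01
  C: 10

CADEBF

Read left to right; each codeword is recognised as soon as it completes (prefix code):
  10→C | 01→A | 110→D | 1110→E | 00→B | 1111→F
Decoded message: CADEBF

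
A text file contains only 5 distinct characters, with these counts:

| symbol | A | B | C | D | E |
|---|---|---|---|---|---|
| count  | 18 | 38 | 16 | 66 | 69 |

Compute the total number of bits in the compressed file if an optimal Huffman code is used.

448

Greedily combine the two least-frequent nodes:
combine C(16), A(18) → 34
combine 34, B(38) → 72
combine D(66), E(69) → 135
combine 72, 135 → 207
The encoded length is the sum of every internal node's weight: 34 + 72 + 135 + 207 = 448 bits.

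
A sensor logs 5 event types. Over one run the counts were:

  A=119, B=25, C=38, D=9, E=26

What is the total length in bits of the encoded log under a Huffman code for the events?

Greedily combine the two least-frequent nodes:
merge D(9) and B(25): 34
merge E(26) and 34: 60
merge C(38) and 60: 98
merge 98 and A(119): 217
Each symbol's bit-cost is frequency × depth; summing gives 409 bits (equivalently 34 + 60 + 98 + 217).

409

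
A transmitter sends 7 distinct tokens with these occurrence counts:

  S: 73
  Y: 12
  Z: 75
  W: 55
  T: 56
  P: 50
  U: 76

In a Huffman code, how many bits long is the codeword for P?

Huffman merges, smallest pair first:
combine Y(12), P(50) → 62
combine W(55), T(56) → 111
combine 62, S(73) → 135
combine Z(75), U(76) → 151
combine 111, 135 → 246
combine 151, 246 → 397
P sits 4 levels below the root, so its codeword is 4 bits.

4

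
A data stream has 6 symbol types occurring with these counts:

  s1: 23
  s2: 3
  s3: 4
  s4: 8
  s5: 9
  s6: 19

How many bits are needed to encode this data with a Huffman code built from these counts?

Greedily combine the two least-frequent nodes:
combine s2(3), s3(4) → 7
combine 7, s4(8) → 15
combine s5(9), 15 → 24
combine s6(19), s1(23) → 42
combine 24, 42 → 66
The encoded length is the sum of every internal node's weight: 7 + 15 + 24 + 42 + 66 = 154 bits.

154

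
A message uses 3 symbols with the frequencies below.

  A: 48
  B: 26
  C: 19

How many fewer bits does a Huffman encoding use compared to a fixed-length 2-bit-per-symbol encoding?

48

Fixed-length: 2 bits × 93 symbols = 186 bits.
Huffman merges:
C(19) + B(26) → 45
45 + A(48) → 93
Huffman total = 45 + 93 = 138 bits.
Saving = 186 − 138 = 48 bits.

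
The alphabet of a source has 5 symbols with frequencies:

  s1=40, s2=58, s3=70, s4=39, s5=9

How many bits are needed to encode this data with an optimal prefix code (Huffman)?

Merge the two smallest weights repeatedly:
merge s5(9) and s4(39): 48
merge s1(40) and 48: 88
merge s2(58) and s3(70): 128
merge 88 and 128: 216
Total encoded bits = sum of merged weights = 48 + 88 + 128 + 216 = 480.

480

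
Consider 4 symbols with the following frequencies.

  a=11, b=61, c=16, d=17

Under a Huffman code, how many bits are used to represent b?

1

Huffman merges, smallest pair first:
a(11) + c(16) → 27
d(17) + 27 → 44
44 + b(61) → 105
b is merged only at the final step, so code length = 1.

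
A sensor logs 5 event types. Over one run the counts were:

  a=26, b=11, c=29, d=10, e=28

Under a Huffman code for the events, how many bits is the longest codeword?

3

Merge the two lowest-weight nodes at each step:
d(10) + b(11) → 21
21 + a(26) → 47
e(28) + c(29) → 57
47 + 57 → 104
The first pair merged (d, b) ends up deepest, at depth 3.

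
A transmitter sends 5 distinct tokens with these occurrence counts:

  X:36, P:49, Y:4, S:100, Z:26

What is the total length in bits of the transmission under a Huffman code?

426

Build the Huffman tree bottom-up:
Y(4) + Z(26) → 30
30 + X(36) → 66
P(49) + 66 → 115
S(100) + 115 → 215
Total encoded bits = sum of merged weights = 30 + 66 + 115 + 215 = 426.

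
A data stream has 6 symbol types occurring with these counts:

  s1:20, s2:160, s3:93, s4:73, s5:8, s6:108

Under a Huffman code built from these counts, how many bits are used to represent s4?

Build the tree from the bottom:
combine s5(8), s1(20) → 28
combine 28, s4(73) → 101
combine s3(93), 101 → 194
combine s6(108), s2(160) → 268
combine 194, 268 → 462
s4 sits 3 levels below the root, so its codeword is 3 bits.

3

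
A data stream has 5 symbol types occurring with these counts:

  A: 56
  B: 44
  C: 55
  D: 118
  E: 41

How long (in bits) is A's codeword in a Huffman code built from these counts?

Build the tree from the bottom:
E(41) + B(44) → 85
C(55) + A(56) → 111
85 + 111 → 196
D(118) + 196 → 314
A sits 3 levels below the root, so its codeword is 3 bits.

3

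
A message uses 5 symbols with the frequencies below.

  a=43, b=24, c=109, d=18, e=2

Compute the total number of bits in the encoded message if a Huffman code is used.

Merge the two smallest weights repeatedly:
merge e(2) and d(18): 20
merge 20 and b(24): 44
merge a(43) and 44: 87
merge 87 and c(109): 196
The encoded length is the sum of every internal node's weight: 20 + 44 + 87 + 196 = 347 bits.

347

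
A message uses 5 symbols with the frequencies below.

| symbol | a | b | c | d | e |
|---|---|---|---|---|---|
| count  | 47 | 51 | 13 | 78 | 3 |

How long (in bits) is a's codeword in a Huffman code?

3

Repeatedly merge the two smallest:
e(3) + c(13) → 16
16 + a(47) → 63
b(51) + 63 → 114
d(78) + 114 → 192
a sits 3 levels below the root, so its codeword is 3 bits.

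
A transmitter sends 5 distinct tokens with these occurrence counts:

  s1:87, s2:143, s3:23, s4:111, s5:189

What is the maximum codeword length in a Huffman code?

Merge the two lowest-weight nodes at each step:
merge s3(23) and s1(87): 110
merge 110 and s4(111): 221
merge s2(143) and s5(189): 332
merge 221 and 332: 553
The rarest symbols sit at the bottom; the longest codeword is 3 bits.

3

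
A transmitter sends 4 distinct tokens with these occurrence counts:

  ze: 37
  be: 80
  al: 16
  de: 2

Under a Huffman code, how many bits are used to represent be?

1

Huffman merges, smallest pair first:
merge de(2) and al(16): 18
merge 18 and ze(37): 55
merge 55 and be(80): 135
be is a child of the root — depth 1, so its codeword is a single bit.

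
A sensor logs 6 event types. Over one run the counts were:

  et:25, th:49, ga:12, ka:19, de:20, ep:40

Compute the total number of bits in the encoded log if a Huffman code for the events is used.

Greedily combine the two least-frequent nodes:
ga(12) + ka(19) → 31
de(20) + et(25) → 45
31 + ep(40) → 71
45 + th(49) → 94
71 + 94 → 165
The encoded length is the sum of every internal node's weight: 31 + 45 + 71 + 94 + 165 = 406 bits.

406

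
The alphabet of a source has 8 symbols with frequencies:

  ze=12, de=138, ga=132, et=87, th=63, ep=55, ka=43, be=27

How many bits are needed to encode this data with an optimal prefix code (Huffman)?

1522

Greedily combine the two least-frequent nodes:
ze(12) + be(27) → 39
39 + ka(43) → 82
ep(55) + th(63) → 118
82 + et(87) → 169
118 + ga(132) → 250
de(138) + 169 → 307
250 + 307 → 557
The encoded length is the sum of every internal node's weight: 39 + 82 + 118 + 169 + 250 + 307 + 557 = 1522 bits.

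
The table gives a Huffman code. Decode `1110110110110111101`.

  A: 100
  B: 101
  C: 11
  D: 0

Read left to right; each codeword is recognised as soon as it completes (prefix code):
  11→C | 101→B | 101→B | 101→B | 101→B | 11→C | 101→B
Decoded message: CBBBBCB

CBBBBCB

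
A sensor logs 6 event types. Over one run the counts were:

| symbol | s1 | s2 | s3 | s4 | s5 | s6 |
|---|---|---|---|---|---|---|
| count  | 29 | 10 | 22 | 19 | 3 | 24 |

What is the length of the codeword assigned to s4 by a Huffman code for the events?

Huffman merges, smallest pair first:
merge s5(3) and s2(10): 13
merge 13 and s4(19): 32
merge s3(22) and s6(24): 46
merge s1(29) and 32: 61
merge 46 and 61: 107
s4 sits 3 levels below the root, so its codeword is 3 bits.

3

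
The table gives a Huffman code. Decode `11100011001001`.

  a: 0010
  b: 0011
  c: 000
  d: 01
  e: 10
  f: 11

febad

Read left to right; each codeword is recognised as soon as it completes (prefix code):
  11→f | 10→e | 0011→b | 0010→a | 01→d
Decoded message: febad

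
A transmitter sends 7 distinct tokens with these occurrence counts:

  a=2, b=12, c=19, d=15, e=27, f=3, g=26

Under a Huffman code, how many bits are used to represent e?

Huffman merges, smallest pair first:
merge a(2) and f(3): 5
merge 5 and b(12): 17
merge d(15) and 17: 32
merge c(19) and g(26): 45
merge e(27) and 32: 59
merge 45 and 59: 104
e sits 2 levels below the root, so its codeword is 2 bits.

2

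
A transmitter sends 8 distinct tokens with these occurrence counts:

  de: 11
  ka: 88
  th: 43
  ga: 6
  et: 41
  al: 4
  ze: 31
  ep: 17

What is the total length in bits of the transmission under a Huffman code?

Build the Huffman tree bottom-up:
al(4) + ga(6) → 10
10 + de(11) → 21
ep(17) + 21 → 38
ze(31) + 38 → 69
et(41) + th(43) → 84
69 + 84 → 153
ka(88) + 153 → 241
Total encoded bits = sum of merged weights = 10 + 21 + 38 + 69 + 84 + 153 + 241 = 616.

616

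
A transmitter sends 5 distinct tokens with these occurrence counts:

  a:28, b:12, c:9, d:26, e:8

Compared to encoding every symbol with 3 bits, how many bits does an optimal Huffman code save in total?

Fixed-length: 3 bits × 83 symbols = 249 bits.
Huffman merges:
e(8) + c(9) → 17
b(12) + 17 → 29
d(26) + a(28) → 54
29 + 54 → 83
Huffman total = 17 + 29 + 54 + 83 = 183 bits.
Saving = 249 − 183 = 66 bits.

66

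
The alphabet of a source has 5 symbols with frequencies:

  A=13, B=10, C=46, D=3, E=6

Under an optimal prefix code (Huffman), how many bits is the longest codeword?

Merge the two lowest-weight nodes at each step:
merge D(3) and E(6): 9
merge 9 and B(10): 19
merge A(13) and 19: 32
merge 32 and C(46): 78
Maximum depth reached is 4.

4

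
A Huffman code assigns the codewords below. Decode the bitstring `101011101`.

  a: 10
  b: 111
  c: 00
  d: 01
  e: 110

Read left to right; each codeword is recognised as soon as it completes (prefix code):
  10→a | 10→a | 111→b | 01→d
Decoded message: aabd

aabd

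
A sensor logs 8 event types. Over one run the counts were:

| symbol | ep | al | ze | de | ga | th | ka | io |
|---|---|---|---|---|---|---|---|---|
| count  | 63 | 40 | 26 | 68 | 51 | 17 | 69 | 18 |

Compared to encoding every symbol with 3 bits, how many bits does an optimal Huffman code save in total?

41

Fixed-length: 3 bits × 352 symbols = 1056 bits.
Huffman merges:
th(17) + io(18) → 35
ze(26) + 35 → 61
al(40) + ga(51) → 91
61 + ep(63) → 124
de(68) + ka(69) → 137
91 + 124 → 215
137 + 215 → 352
Huffman total = 35 + 61 + 91 + 124 + 137 + 215 + 352 = 1015 bits.
Saving = 1056 − 1015 = 41 bits.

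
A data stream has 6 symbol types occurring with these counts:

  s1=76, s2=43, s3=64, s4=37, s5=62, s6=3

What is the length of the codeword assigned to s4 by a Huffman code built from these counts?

4

Build the tree from the bottom:
combine s6(3), s4(37) → 40
combine 40, s2(43) → 83
combine s5(62), s3(64) → 126
combine s1(76), 83 → 159
combine 126, 159 → 285
s4's leaf is at depth 4, giving a 4-bit codeword.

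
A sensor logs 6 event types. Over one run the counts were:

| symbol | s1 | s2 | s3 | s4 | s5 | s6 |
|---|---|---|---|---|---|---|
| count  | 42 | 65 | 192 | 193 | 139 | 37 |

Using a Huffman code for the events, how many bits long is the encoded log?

Build the Huffman tree bottom-up:
combine s6(37), s1(42) → 79
combine s2(65), 79 → 144
combine s5(139), 144 → 283
combine s3(192), s4(193) → 385
combine 283, 385 → 668
The encoded length is the sum of every internal node's weight: 79 + 144 + 283 + 385 + 668 = 1559 bits.

1559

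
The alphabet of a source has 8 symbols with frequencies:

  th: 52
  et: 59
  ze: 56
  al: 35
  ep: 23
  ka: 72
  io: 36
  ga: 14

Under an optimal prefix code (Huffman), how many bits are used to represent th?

3

Huffman merges, smallest pair first:
ga(14) + ep(23) → 37
al(35) + io(36) → 71
37 + th(52) → 89
ze(56) + et(59) → 115
71 + ka(72) → 143
89 + 115 → 204
143 + 204 → 347
th's leaf is at depth 3, giving a 3-bit codeword.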